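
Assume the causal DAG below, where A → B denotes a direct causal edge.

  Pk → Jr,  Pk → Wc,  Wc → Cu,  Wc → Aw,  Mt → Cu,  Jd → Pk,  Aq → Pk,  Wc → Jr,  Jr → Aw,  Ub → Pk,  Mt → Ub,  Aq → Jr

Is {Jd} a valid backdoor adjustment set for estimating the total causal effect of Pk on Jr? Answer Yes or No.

No

Backdoor paths from Pk to Jr (paths whose first edge points into Pk):
  P1: Pk <- Aq -> Jr
  P2: Pk <- Ub <- Mt -> Cu <- Wc -> Jr
  P3: Pk <- Ub <- Mt -> Cu <- Wc -> Aw <- Jr
Condition 1 (no descendant of Pk in the set): holds — descendants of Pk are {Aw, Cu, Jr, Wc}; none are in {Jd}.
Condition 2 (every backdoor path blocked by {Jd}):
  P1: open — no interior node is in the conditioning set.
  P2: blocked at collider Cu (neither it nor any descendant is in the conditioning set).
  P3: blocked at collider Cu (neither it nor any descendant is in the conditioning set).
{Jd} does not satisfy the backdoor criterion.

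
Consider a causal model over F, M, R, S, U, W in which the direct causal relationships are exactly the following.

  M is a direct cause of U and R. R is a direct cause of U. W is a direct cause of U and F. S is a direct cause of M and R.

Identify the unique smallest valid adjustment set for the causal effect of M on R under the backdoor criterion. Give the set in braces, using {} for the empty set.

Variables eligible for adjustment (non-descendants of M, excluding M and R): {F, S, W}.
Backdoor paths from M to R:
  P1: M <- S -> R
The empty set is not sufficient: P1 (M <- S -> R) has no collider blocking it and no conditioned non-collider, so it is open.
Try {S}:
  P1: blocked at fork node S ∈ conditioning set.
{S} contains no descendant of M and blocks every backdoor path.
No other singleton works — e.g. {W} leaves P1 open — so {S} is the unique smallest valid adjustment set.

{S}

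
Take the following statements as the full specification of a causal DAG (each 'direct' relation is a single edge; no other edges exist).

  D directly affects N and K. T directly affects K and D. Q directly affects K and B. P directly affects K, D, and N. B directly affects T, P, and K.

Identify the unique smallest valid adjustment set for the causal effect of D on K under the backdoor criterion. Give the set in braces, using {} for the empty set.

Variables eligible for adjustment (non-descendants of D, excluding D and K): {B, P, Q, T}.
Backdoor paths from D to K:
  P1: D <- P <- B <- Q -> K
  P2: D <- P <- B -> T -> K
  P3: D <- P <- B -> K
  P4: D <- P -> K
  P5: D <- T <- B <- Q -> K
  P6: D <- T <- B -> P -> K
  P7: D <- T <- B -> K
  P8: D <- T -> K
The empty set is not sufficient: P1 (D <- P <- B <- Q -> K) has no collider blocking it and no conditioned non-collider, so it is open.
Try {P, T}:
  P1: blocked at chain node P ∈ conditioning set.
  P2: blocked at chain node P ∈ conditioning set.
  P3: blocked at chain node P ∈ conditioning set.
  P4: blocked at fork node P ∈ conditioning set.
  P5: blocked at chain node T ∈ conditioning set.
  P6: blocked at chain node T ∈ conditioning set.
  P7: blocked at chain node T ∈ conditioning set.
  P8: blocked at fork node T ∈ conditioning set.
{P, T} contains no descendant of D and blocks every backdoor path.
Every element of {P, T} is needed (dropping P leaves P1 open; dropping T leaves P5 open), so no proper subset is valid.
Among all size-2 subsets of the eligible variables, only {P, T} blocks every backdoor path, so it is the unique smallest valid adjustment set.

{P, T}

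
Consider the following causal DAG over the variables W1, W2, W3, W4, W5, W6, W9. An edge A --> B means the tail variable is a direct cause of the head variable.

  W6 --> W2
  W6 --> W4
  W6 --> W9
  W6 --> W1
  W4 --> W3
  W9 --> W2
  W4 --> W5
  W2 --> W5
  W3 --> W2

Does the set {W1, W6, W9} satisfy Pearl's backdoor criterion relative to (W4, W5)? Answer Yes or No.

Backdoor paths from W4 to W5 (paths whose first edge points into W4):
  P1: W4 <- W6 -> W9 -> W2 -> W5
  P2: W4 <- W6 -> W2 -> W5
Condition 1 (no descendant of W4 in the set): holds — descendants of W4 are {W2, W3, W5}; none are in {W1, W6, W9}.
Condition 2 (every backdoor path blocked by {W1, W6, W9}):
  P1: blocked at fork node W6 ∈ conditioning set.
  P2: blocked at fork node W6 ∈ conditioning set.
{W1, W6, W9} satisfies the backdoor criterion.

Yes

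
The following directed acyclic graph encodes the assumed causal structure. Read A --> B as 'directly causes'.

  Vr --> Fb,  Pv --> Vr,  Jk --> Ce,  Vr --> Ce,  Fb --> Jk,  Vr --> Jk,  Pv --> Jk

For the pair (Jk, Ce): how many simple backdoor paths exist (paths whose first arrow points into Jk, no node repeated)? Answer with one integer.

3

A backdoor path from Jk to Ce is any simple undirected path whose first edge points into Jk (i.e. leaves Jk via a parent).
Parents of Jk: {Fb, Pv, Vr}.
Enumerating:
  P1: Jk <- Pv -> Vr -> Ce
  P2: Jk <- Vr -> Ce
  P3: Jk <- Fb <- Vr -> Ce
That exhausts the simple backdoor paths. Count: 3.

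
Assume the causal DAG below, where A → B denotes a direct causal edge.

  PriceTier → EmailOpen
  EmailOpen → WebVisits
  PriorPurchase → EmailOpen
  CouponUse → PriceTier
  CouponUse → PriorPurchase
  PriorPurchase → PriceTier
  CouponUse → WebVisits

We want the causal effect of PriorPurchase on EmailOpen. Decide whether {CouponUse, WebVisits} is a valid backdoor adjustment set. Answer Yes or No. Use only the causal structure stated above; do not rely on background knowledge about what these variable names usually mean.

Backdoor paths from PriorPurchase to EmailOpen (paths whose first edge points into PriorPurchase):
  P1: PriorPurchase <- CouponUse -> PriceTier -> EmailOpen
  P2: PriorPurchase <- CouponUse -> WebVisits <- EmailOpen
Condition 1 (no descendant of PriorPurchase in the set): FAILS — WebVisits is a descendant of PriorPurchase.
Condition 2 (every backdoor path blocked by {CouponUse, WebVisits}):
  P1: blocked at fork node CouponUse ∈ conditioning set.
  P2: blocked at fork node CouponUse ∈ conditioning set.
{CouponUse, WebVisits} does not satisfy the backdoor criterion.

No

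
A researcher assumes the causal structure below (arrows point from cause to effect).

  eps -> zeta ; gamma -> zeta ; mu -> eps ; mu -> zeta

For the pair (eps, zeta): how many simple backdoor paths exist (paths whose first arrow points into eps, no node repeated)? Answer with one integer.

A backdoor path from eps to zeta is any simple undirected path whose first edge points into eps (i.e. leaves eps via a parent).
Parents of eps: {mu}.
Enumerating:
  P1: eps <- mu -> zeta
That exhausts the simple backdoor paths. Count: 1.

1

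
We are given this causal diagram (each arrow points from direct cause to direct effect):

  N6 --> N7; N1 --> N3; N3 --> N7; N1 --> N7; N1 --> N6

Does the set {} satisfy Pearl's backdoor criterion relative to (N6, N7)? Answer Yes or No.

Backdoor paths from N6 to N7 (paths whose first edge points into N6):
  P1: N6 <- N1 -> N3 -> N7
  P2: N6 <- N1 -> N7
Condition 1 (no descendant of N6 in the set): holds — descendants of N6 are {N7}; none are in {}.
Condition 2 (every backdoor path blocked by {}):
  P1: open — no interior node is in the conditioning set.
  P2: open — no interior node is in the conditioning set.
{} does not satisfy the backdoor criterion.

No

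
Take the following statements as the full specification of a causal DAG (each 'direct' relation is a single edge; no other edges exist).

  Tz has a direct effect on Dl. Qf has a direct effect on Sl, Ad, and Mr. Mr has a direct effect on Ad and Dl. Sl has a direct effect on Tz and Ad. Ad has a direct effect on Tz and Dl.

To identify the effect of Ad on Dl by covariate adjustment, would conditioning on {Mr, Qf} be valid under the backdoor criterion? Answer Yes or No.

Backdoor paths from Ad to Dl (paths whose first edge points into Ad):
  P1: Ad <- Qf -> Mr -> Dl
  P2: Ad <- Qf -> Sl -> Tz -> Dl
  P3: Ad <- Mr <- Qf -> Sl -> Tz -> Dl
  P4: Ad <- Mr -> Dl
  P5: Ad <- Sl <- Qf -> Mr -> Dl
  P6: Ad <- Sl -> Tz -> Dl
Condition 1 (no descendant of Ad in the set): holds — descendants of Ad are {Dl, Tz}; none are in {Mr, Qf}.
Condition 2 (every backdoor path blocked by {Mr, Qf}):
  P1: blocked at fork node Qf ∈ conditioning set.
  P2: blocked at fork node Qf ∈ conditioning set.
  P3: blocked at chain node Mr ∈ conditioning set.
  P4: blocked at fork node Mr ∈ conditioning set.
  P5: blocked at fork node Qf ∈ conditioning set.
  P6: open — no interior node is in the conditioning set.
{Mr, Qf} does not satisfy the backdoor criterion.

No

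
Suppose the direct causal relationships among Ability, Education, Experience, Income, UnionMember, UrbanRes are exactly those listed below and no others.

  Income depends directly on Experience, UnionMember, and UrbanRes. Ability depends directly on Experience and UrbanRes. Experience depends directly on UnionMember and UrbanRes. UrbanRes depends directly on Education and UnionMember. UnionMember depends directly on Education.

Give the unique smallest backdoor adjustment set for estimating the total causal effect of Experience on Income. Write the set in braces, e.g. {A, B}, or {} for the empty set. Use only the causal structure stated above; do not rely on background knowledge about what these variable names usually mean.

{UnionMember, UrbanRes}

Variables eligible for adjustment (non-descendants of Experience, excluding Experience and Income): {Education, UnionMember, UrbanRes}.
Backdoor paths from Experience to Income:
  P1: Experience <- UnionMember <- Education -> UrbanRes -> Income
  P2: Experience <- UnionMember -> UrbanRes -> Income
  P3: Experience <- UnionMember -> Income
  P4: Experience <- UrbanRes <- Education -> UnionMember -> Income
  P5: Experience <- UrbanRes <- UnionMember -> Income
  P6: Experience <- UrbanRes -> Income
The empty set is not sufficient: P1 (Experience <- UnionMember <- Education -> UrbanRes -> Income) has no collider blocking it and no conditioned non-collider, so it is open.
Try {UnionMember, UrbanRes}:
  P1: blocked at chain node UnionMember ∈ conditioning set.
  P2: blocked at fork node UnionMember ∈ conditioning set.
  P3: blocked at fork node UnionMember ∈ conditioning set.
  P4: blocked at chain node UrbanRes ∈ conditioning set.
  P5: blocked at chain node UrbanRes ∈ conditioning set.
  P6: blocked at fork node UrbanRes ∈ conditioning set.
{UnionMember, UrbanRes} contains no descendant of Experience and blocks every backdoor path.
Every element of {UnionMember, UrbanRes} is needed (dropping UnionMember leaves P3 open; dropping UrbanRes leaves P6 open), so no proper subset is valid.
Among all size-2 subsets of the eligible variables, only {UnionMember, UrbanRes} blocks every backdoor path, so it is the unique smallest valid adjustment set.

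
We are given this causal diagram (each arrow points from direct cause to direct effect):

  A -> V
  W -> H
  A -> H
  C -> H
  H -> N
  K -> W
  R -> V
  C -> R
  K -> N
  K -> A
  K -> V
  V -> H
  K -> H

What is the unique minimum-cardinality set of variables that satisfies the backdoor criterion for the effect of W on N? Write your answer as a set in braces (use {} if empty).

Variables eligible for adjustment (non-descendants of W, excluding W and N): {A, C, K, R, V}.
Backdoor paths from W to N:
  P1: W <- K -> A -> V <- R <- C -> H -> N
  P2: W <- K -> A -> V -> H -> N
  P3: W <- K -> A -> H -> N
  P4: W <- K -> V <- R <- C -> H -> N
  P5: W <- K -> V <- A -> H -> N
  P6: W <- K -> V -> H -> N
  P7: W <- K -> H -> N
  P8: W <- K -> N
The empty set is not sufficient: P2 (W <- K -> A -> V -> H -> N) has no collider blocking it and no conditioned non-collider, so it is open.
Try {K}:
  P1: blocked at fork node K ∈ conditioning set.
  P2: blocked at fork node K ∈ conditioning set.
  P3: blocked at fork node K ∈ conditioning set.
  P4: blocked at fork node K ∈ conditioning set.
  P5: blocked at fork node K ∈ conditioning set.
  P6: blocked at fork node K ∈ conditioning set.
  P7: blocked at fork node K ∈ conditioning set.
  P8: blocked at fork node K ∈ conditioning set.
{K} contains no descendant of W and blocks every backdoor path.
No other singleton works — e.g. {C} leaves P2 open — so {K} is the unique smallest valid adjustment set.

{K}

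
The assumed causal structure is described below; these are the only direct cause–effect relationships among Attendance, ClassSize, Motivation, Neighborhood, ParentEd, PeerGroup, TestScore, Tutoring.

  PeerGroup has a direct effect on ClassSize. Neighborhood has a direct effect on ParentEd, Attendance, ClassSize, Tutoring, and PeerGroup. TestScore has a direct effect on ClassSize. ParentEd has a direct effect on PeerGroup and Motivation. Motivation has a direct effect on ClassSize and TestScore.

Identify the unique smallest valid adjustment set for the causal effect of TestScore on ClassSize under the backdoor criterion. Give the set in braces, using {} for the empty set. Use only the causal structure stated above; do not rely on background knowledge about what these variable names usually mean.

{Motivation}

Variables eligible for adjustment (non-descendants of TestScore, excluding TestScore and ClassSize): {Attendance, Motivation, Neighborhood, ParentEd, PeerGroup, Tutoring}.
Backdoor paths from TestScore to ClassSize:
  P1: TestScore <- Motivation <- ParentEd <- Neighborhood -> PeerGroup -> ClassSize
  P2: TestScore <- Motivation <- ParentEd <- Neighborhood -> ClassSize
  P3: TestScore <- Motivation <- ParentEd -> PeerGroup <- Neighborhood -> ClassSize
  P4: TestScore <- Motivation <- ParentEd -> PeerGroup -> ClassSize
  P5: TestScore <- Motivation -> ClassSize
The empty set is not sufficient: P1 (TestScore <- Motivation <- ParentEd <- Neighborhood -> PeerGroup -> ClassSize) has no collider blocking it and no conditioned non-collider, so it is open.
Try {Motivation}:
  P1: blocked at chain node Motivation ∈ conditioning set.
  P2: blocked at chain node Motivation ∈ conditioning set.
  P3: blocked at chain node Motivation ∈ conditioning set.
  P4: blocked at chain node Motivation ∈ conditioning set.
  P5: blocked at fork node Motivation ∈ conditioning set.
{Motivation} contains no descendant of TestScore and blocks every backdoor path.
No other singleton works — e.g. {Neighborhood} leaves P4 open — so {Motivation} is the unique smallest valid adjustment set.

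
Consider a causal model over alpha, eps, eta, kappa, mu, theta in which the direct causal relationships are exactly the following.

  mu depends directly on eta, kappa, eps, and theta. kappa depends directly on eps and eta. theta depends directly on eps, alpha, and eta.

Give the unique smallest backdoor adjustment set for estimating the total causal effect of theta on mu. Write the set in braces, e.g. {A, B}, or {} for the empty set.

Variables eligible for adjustment (non-descendants of theta, excluding theta and mu): {alpha, eps, eta, kappa}.
Backdoor paths from theta to mu:
  P1: theta <- eps -> kappa <- eta -> mu
  P2: theta <- eps -> kappa -> mu
  P3: theta <- eps -> mu
  P4: theta <- eta -> kappa <- eps -> mu
  P5: theta <- eta -> kappa -> mu
  P6: theta <- eta -> mu
The empty set is not sufficient: P2 (theta <- eps -> kappa -> mu) has no collider blocking it and no conditioned non-collider, so it is open.
Try {eps, eta}:
  P1: blocked at fork node eps ∈ conditioning set.
  P2: blocked at fork node eps ∈ conditioning set.
  P3: blocked at fork node eps ∈ conditioning set.
  P4: blocked at fork node eta ∈ conditioning set.
  P5: blocked at fork node eta ∈ conditioning set.
  P6: blocked at fork node eta ∈ conditioning set.
{eps, eta} contains no descendant of theta and blocks every backdoor path.
Every element of {eps, eta} is needed (dropping eps leaves P2 open; dropping eta leaves P5 open), so no proper subset is valid.
Among all size-2 subsets of the eligible variables, only {eps, eta} blocks every backdoor path, so it is the unique smallest valid adjustment set.

{eps, eta}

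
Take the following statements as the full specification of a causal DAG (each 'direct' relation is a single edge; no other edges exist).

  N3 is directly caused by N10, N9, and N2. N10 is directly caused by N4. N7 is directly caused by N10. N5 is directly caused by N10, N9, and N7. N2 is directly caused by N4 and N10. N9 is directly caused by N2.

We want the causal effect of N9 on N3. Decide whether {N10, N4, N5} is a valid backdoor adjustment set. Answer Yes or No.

No

Backdoor paths from N9 to N3 (paths whose first edge points into N9):
  P1: N9 <- N2 <- N4 -> N10 -> N3
  P2: N9 <- N2 <- N10 -> N3
  P3: N9 <- N2 -> N3
Condition 1 (no descendant of N9 in the set): FAILS — N5 is a descendant of N9.
Condition 2 (every backdoor path blocked by {N10, N4, N5}):
  P1: blocked at fork node N4 ∈ conditioning set.
  P2: blocked at fork node N10 ∈ conditioning set.
  P3: open — no interior node is in the conditioning set.
{N10, N4, N5} does not satisfy the backdoor criterion.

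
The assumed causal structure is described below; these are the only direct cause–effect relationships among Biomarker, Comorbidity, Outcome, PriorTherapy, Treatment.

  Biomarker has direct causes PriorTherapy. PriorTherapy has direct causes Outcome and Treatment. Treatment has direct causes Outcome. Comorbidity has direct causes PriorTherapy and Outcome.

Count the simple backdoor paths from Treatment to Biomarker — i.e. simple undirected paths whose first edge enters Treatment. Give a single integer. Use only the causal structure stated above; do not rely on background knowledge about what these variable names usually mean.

2

A backdoor path from Treatment to Biomarker is any simple undirected path whose first edge points into Treatment (i.e. leaves Treatment via a parent).
Parents of Treatment: {Outcome}.
Enumerating:
  P1: Treatment <- Outcome -> PriorTherapy -> Biomarker
  P2: Treatment <- Outcome -> Comorbidity <- PriorTherapy -> Biomarker
That exhausts the simple backdoor paths. Count: 2.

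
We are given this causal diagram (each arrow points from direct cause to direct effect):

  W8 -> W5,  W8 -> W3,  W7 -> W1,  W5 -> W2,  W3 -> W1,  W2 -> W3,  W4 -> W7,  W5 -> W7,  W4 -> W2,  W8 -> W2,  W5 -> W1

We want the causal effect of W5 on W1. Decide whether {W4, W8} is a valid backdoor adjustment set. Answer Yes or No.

Yes

Backdoor paths from W5 to W1 (paths whose first edge points into W5):
  P1: W5 <- W8 -> W2 <- W4 -> W7 -> W1
  P2: W5 <- W8 -> W2 -> W3 -> W1
  P3: W5 <- W8 -> W3 <- W2 <- W4 -> W7 -> W1
  P4: W5 <- W8 -> W3 -> W1
Condition 1 (no descendant of W5 in the set): holds — descendants of W5 are {W1, W2, W3, W7}; none are in {W4, W8}.
Condition 2 (every backdoor path blocked by {W4, W8}):
  P1: blocked at fork node W8 ∈ conditioning set.
  P2: blocked at fork node W8 ∈ conditioning set.
  P3: blocked at fork node W8 ∈ conditioning set.
  P4: blocked at fork node W8 ∈ conditioning set.
{W4, W8} satisfies the backdoor criterion.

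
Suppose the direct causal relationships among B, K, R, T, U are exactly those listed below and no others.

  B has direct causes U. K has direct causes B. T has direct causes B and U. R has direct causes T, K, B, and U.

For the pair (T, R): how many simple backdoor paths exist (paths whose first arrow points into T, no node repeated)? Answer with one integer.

A backdoor path from T to R is any simple undirected path whose first edge points into T (i.e. leaves T via a parent).
Parents of T: {B, U}.
Enumerating:
  P1: T <- U -> B -> K -> R
  P2: T <- U -> B -> R
  P3: T <- U -> R
  P4: T <- B <- U -> R
  P5: T <- B -> K -> R
  P6: T <- B -> R
That exhausts the simple backdoor paths. Count: 6.

6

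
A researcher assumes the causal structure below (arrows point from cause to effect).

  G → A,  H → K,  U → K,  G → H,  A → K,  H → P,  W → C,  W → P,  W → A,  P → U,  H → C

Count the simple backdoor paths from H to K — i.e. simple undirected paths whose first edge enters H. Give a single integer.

2

A backdoor path from H to K is any simple undirected path whose first edge points into H (i.e. leaves H via a parent).
Parents of H: {G}.
Enumerating:
  P1: H <- G -> A <- W -> P -> U -> K
  P2: H <- G -> A -> K
That exhausts the simple backdoor paths. Count: 2.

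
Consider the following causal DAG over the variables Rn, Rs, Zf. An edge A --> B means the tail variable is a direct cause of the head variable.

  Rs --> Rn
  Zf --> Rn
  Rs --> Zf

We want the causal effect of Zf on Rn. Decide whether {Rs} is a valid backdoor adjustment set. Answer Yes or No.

Backdoor paths from Zf to Rn (paths whose first edge points into Zf):
  P1: Zf <- Rs -> Rn
Condition 1 (no descendant of Zf in the set): holds — descendants of Zf are {Rn}; none are in {Rs}.
Condition 2 (every backdoor path blocked by {Rs}):
  P1: blocked at fork node Rs ∈ conditioning set.
{Rs} satisfies the backdoor criterion.

Yes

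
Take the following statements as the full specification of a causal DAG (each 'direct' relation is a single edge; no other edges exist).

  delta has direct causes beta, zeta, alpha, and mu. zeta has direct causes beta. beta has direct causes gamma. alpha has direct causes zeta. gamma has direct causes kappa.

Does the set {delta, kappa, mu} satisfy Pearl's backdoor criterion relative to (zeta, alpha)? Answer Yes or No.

No

Backdoor paths from zeta to alpha (paths whose first edge points into zeta):
  P1: zeta <- beta -> delta <- alpha
Condition 1 (no descendant of zeta in the set): FAILS — delta is a descendant of zeta.
Condition 2 (every backdoor path blocked by {delta, kappa, mu}):
  P1: open — collider(s) delta are conditioned on (or have a conditioned descendant) and no non-collider on the path is in the set.
{delta, kappa, mu} does not satisfy the backdoor criterion.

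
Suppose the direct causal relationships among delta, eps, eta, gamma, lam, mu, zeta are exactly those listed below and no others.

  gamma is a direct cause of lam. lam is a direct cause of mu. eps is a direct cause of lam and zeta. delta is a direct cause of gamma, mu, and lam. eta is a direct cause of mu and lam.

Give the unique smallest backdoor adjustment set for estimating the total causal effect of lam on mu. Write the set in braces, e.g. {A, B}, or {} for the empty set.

{delta, eta}

Variables eligible for adjustment (non-descendants of lam, excluding lam and mu): {delta, eps, eta, gamma, zeta}.
Backdoor paths from lam to mu:
  P1: lam <- delta -> mu
  P2: lam <- eta -> mu
  P3: lam <- gamma <- delta -> mu
The empty set is not sufficient: P1 (lam <- delta -> mu) has no collider blocking it and no conditioned non-collider, so it is open.
Try {delta, eta}:
  P1: blocked at fork node delta ∈ conditioning set.
  P2: blocked at fork node eta ∈ conditioning set.
  P3: blocked at fork node delta ∈ conditioning set.
{delta, eta} contains no descendant of lam and blocks every backdoor path.
Every element of {delta, eta} is needed (dropping delta leaves P1 open; dropping eta leaves P2 open), so no proper subset is valid.
Among all size-2 subsets of the eligible variables, only {delta, eta} blocks every backdoor path, so it is the unique smallest valid adjustment set.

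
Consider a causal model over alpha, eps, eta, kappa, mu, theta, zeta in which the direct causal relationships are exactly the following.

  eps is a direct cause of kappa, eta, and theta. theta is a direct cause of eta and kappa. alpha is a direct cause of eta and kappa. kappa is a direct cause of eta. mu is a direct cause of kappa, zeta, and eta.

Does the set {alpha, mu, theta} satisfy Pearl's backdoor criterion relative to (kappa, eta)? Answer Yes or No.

No

Backdoor paths from kappa to eta (paths whose first edge points into kappa):
  P1: kappa <- eps -> theta -> eta
  P2: kappa <- eps -> eta
  P3: kappa <- theta <- eps -> eta
  P4: kappa <- theta -> eta
  P5: kappa <- mu -> eta
  P6: kappa <- alpha -> eta
Condition 1 (no descendant of kappa in the set): holds — descendants of kappa are {eta}; none are in {alpha, mu, theta}.
Condition 2 (every backdoor path blocked by {alpha, mu, theta}):
  P1: blocked at chain node theta ∈ conditioning set.
  P2: open — no interior node is in the conditioning set.
  P3: blocked at chain node theta ∈ conditioning set.
  P4: blocked at fork node theta ∈ conditioning set.
  P5: blocked at fork node mu ∈ conditioning set.
  P6: blocked at fork node alpha ∈ conditioning set.
{alpha, mu, theta} does not satisfy the backdoor criterion.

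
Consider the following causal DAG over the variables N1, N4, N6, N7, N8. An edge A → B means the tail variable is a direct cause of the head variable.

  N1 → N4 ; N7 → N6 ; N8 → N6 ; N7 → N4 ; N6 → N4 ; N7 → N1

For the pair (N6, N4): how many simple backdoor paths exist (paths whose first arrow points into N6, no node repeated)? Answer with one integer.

2

A backdoor path from N6 to N4 is any simple undirected path whose first edge points into N6 (i.e. leaves N6 via a parent).
Parents of N6: {N7, N8}.
Enumerating:
  P1: N6 <- N7 -> N1 -> N4
  P2: N6 <- N7 -> N4
That exhausts the simple backdoor paths. Count: 2.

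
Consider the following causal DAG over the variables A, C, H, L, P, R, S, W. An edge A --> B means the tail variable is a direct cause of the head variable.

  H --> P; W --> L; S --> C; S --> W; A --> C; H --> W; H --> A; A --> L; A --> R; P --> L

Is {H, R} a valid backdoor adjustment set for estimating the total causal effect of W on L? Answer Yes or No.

Backdoor paths from W to L (paths whose first edge points into W):
  P1: W <- H -> P -> L
  P2: W <- H -> A -> L
  P3: W <- S -> C <- A <- H -> P -> L
  P4: W <- S -> C <- A -> L
Condition 1 (no descendant of W in the set): holds — descendants of W are {L}; none are in {H, R}.
Condition 2 (every backdoor path blocked by {H, R}):
  P1: blocked at fork node H ∈ conditioning set.
  P2: blocked at fork node H ∈ conditioning set.
  P3: blocked at collider C (neither it nor any descendant is in the conditioning set).
  P4: blocked at collider C (neither it nor any descendant is in the conditioning set).
{H, R} satisfies the backdoor criterion.

Yes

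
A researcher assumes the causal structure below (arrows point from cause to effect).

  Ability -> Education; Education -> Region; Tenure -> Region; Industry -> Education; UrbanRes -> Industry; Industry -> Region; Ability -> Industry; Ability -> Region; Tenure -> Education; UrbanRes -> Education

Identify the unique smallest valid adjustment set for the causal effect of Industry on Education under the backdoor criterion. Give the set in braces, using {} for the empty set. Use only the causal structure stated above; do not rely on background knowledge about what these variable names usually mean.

{Ability, UrbanRes}

Variables eligible for adjustment (non-descendants of Industry, excluding Industry and Education): {Ability, Tenure, UrbanRes}.
Backdoor paths from Industry to Education:
  P1: Industry <- Ability -> Education
  P2: Industry <- Ability -> Region <- Tenure -> Education
  P3: Industry <- Ability -> Region <- Education
  P4: Industry <- UrbanRes -> Education
The empty set is not sufficient: P1 (Industry <- Ability -> Education) has no collider blocking it and no conditioned non-collider, so it is open.
Try {Ability, UrbanRes}:
  P1: blocked at fork node Ability ∈ conditioning set.
  P2: blocked at fork node Ability ∈ conditioning set.
  P3: blocked at fork node Ability ∈ conditioning set.
  P4: blocked at fork node UrbanRes ∈ conditioning set.
{Ability, UrbanRes} contains no descendant of Industry and blocks every backdoor path.
Every element of {Ability, UrbanRes} is needed (dropping Ability leaves P1 open; dropping UrbanRes leaves P4 open), so no proper subset is valid.
Among all size-2 subsets of the eligible variables, only {Ability, UrbanRes} blocks every backdoor path, so it is the unique smallest valid adjustment set.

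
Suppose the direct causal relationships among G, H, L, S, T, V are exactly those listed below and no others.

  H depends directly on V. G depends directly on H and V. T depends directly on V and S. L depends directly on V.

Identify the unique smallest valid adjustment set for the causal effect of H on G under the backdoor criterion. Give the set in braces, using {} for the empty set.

Variables eligible for adjustment (non-descendants of H, excluding H and G): {L, S, T, V}.
Backdoor paths from H to G:
  P1: H <- V -> G
The empty set is not sufficient: P1 (H <- V -> G) has no collider blocking it and no conditioned non-collider, so it is open.
Try {V}:
  P1: blocked at fork node V ∈ conditioning set.
{V} contains no descendant of H and blocks every backdoor path.
No other singleton works — e.g. {L} leaves P1 open — so {V} is the unique smallest valid adjustment set.

{V}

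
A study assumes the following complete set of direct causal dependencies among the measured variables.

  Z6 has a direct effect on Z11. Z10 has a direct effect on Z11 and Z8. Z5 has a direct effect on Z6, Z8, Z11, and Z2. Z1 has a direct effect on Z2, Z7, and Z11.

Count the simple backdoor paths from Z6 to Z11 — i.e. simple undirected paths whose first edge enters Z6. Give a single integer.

A backdoor path from Z6 to Z11 is any simple undirected path whose first edge points into Z6 (i.e. leaves Z6 via a parent).
Parents of Z6: {Z5}.
Enumerating:
  P1: Z6 <- Z5 -> Z2 <- Z1 -> Z11
  P2: Z6 <- Z5 -> Z11
  P3: Z6 <- Z5 -> Z8 <- Z10 -> Z11
That exhausts the simple backdoor paths. Count: 3.

3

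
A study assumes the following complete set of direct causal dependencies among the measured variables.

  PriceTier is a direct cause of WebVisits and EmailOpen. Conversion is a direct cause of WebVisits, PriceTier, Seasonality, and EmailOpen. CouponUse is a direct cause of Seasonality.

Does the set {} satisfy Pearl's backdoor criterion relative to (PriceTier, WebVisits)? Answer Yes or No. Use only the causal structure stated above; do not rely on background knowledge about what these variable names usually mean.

No

Backdoor paths from PriceTier to WebVisits (paths whose first edge points into PriceTier):
  P1: PriceTier <- Conversion -> WebVisits
Condition 1 (no descendant of PriceTier in the set): holds — descendants of PriceTier are {EmailOpen, WebVisits}; none are in {}.
Condition 2 (every backdoor path blocked by {}):
  P1: open — no interior node is in the conditioning set.
{} does not satisfy the backdoor criterion.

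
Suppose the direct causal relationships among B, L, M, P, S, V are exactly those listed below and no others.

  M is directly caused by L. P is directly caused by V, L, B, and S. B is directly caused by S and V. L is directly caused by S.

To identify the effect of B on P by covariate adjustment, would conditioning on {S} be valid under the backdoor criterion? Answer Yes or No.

Backdoor paths from B to P (paths whose first edge points into B):
  P1: B <- S -> L -> P
  P2: B <- S -> P
  P3: B <- V -> P
Condition 1 (no descendant of B in the set): holds — descendants of B are {P}; none are in {S}.
Condition 2 (every backdoor path blocked by {S}):
  P1: blocked at fork node S ∈ conditioning set.
  P2: blocked at fork node S ∈ conditioning set.
  P3: open — no interior node is in the conditioning set.
{S} does not satisfy the backdoor criterion.

No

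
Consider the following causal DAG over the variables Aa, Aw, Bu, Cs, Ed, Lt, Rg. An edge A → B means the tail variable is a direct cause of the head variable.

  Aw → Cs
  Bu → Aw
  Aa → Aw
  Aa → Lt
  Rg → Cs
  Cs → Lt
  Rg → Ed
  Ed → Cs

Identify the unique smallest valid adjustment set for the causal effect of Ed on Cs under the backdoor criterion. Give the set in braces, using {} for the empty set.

{Rg}

Variables eligible for adjustment (non-descendants of Ed, excluding Ed and Cs): {Aa, Aw, Bu, Rg}.
Backdoor paths from Ed to Cs:
  P1: Ed <- Rg -> Cs
The empty set is not sufficient: P1 (Ed <- Rg -> Cs) has no collider blocking it and no conditioned non-collider, so it is open.
Try {Rg}:
  P1: blocked at fork node Rg ∈ conditioning set.
{Rg} contains no descendant of Ed and blocks every backdoor path.
No other singleton works — e.g. {Aa} leaves P1 open — so {Rg} is the unique smallest valid adjustment set.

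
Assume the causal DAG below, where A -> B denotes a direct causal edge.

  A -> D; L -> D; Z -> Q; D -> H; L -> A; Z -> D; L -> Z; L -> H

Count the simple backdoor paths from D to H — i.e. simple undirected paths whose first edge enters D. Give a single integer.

A backdoor path from D to H is any simple undirected path whose first edge points into D (i.e. leaves D via a parent).
Parents of D: {A, L, Z}.
Enumerating:
  P1: D <- L -> H
  P2: D <- Z <- L -> H
  P3: D <- A <- L -> H
That exhausts the simple backdoor paths. Count: 3.

3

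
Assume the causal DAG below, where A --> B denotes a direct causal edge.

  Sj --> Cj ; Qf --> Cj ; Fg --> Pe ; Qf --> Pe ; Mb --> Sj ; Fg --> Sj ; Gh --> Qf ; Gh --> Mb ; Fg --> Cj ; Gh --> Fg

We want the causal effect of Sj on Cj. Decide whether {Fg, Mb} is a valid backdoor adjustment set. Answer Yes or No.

Backdoor paths from Sj to Cj (paths whose first edge points into Sj):
  P1: Sj <- Mb <- Gh -> Qf -> Cj
  P2: Sj <- Mb <- Gh -> Qf -> Pe <- Fg -> Cj
  P3: Sj <- Mb <- Gh -> Fg -> Cj
  P4: Sj <- Mb <- Gh -> Fg -> Pe <- Qf -> Cj
  P5: Sj <- Fg <- Gh -> Qf -> Cj
  P6: Sj <- Fg -> Cj
  P7: Sj <- Fg -> Pe <- Qf -> Cj
Condition 1 (no descendant of Sj in the set): holds — descendants of Sj are {Cj}; none are in {Fg, Mb}.
Condition 2 (every backdoor path blocked by {Fg, Mb}):
  P1: blocked at chain node Mb ∈ conditioning set.
  P2: blocked at chain node Mb ∈ conditioning set.
  P3: blocked at chain node Mb ∈ conditioning set.
  P4: blocked at chain node Mb ∈ conditioning set.
  P5: blocked at chain node Fg ∈ conditioning set.
  P6: blocked at fork node Fg ∈ conditioning set.
  P7: blocked at fork node Fg ∈ conditioning set.
{Fg, Mb} satisfies the backdoor criterion.

Yes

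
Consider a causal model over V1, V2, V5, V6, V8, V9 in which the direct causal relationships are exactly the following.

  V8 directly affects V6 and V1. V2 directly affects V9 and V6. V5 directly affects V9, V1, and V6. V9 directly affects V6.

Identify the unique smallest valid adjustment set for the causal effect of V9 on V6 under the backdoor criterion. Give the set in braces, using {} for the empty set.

Variables eligible for adjustment (non-descendants of V9, excluding V9 and V6): {V1, V2, V5, V8}.
Backdoor paths from V9 to V6:
  P1: V9 <- V2 -> V6
  P2: V9 <- V5 -> V1 <- V8 -> V6
  P3: V9 <- V5 -> V6
The empty set is not sufficient: P1 (V9 <- V2 -> V6) has no collider blocking it and no conditioned non-collider, so it is open.
Try {V2, V5}:
  P1: blocked at fork node V2 ∈ conditioning set.
  P2: blocked at fork node V5 ∈ conditioning set.
  P3: blocked at fork node V5 ∈ conditioning set.
{V2, V5} contains no descendant of V9 and blocks every backdoor path.
Every element of {V2, V5} is needed (dropping V2 leaves P1 open; dropping V5 leaves P3 open), so no proper subset is valid.
Among all size-2 subsets of the eligible variables, only {V2, V5} blocks every backdoor path, so it is the unique smallest valid adjustment set.

{V2, V5}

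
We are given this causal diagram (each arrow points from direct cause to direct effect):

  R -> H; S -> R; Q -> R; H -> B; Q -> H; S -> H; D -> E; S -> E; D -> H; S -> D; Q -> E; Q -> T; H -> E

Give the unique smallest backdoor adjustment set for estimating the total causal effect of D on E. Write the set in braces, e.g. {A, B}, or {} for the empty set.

Variables eligible for adjustment (non-descendants of D, excluding D and E): {Q, R, S, T}.
Backdoor paths from D to E:
  P1: D <- S -> R <- Q -> H -> E
  P2: D <- S -> R <- Q -> E
  P3: D <- S -> R -> H <- Q -> E
  P4: D <- S -> R -> H -> E
  P5: D <- S -> H <- Q -> E
  P6: D <- S -> H <- R <- Q -> E
  P7: D <- S -> H -> E
  P8: D <- S -> E
The empty set is not sufficient: P4 (D <- S -> R -> H -> E) has no collider blocking it and no conditioned non-collider, so it is open.
Try {S}:
  P1: blocked at fork node S ∈ conditioning set.
  P2: blocked at fork node S ∈ conditioning set.
  P3: blocked at fork node S ∈ conditioning set.
  P4: blocked at fork node S ∈ conditioning set.
  P5: blocked at fork node S ∈ conditioning set.
  P6: blocked at fork node S ∈ conditioning set.
  P7: blocked at fork node S ∈ conditioning set.
  P8: blocked at fork node S ∈ conditioning set.
{S} contains no descendant of D and blocks every backdoor path.
No other singleton works — e.g. {Q} leaves P4 open — so {S} is the unique smallest valid adjustment set.

{S}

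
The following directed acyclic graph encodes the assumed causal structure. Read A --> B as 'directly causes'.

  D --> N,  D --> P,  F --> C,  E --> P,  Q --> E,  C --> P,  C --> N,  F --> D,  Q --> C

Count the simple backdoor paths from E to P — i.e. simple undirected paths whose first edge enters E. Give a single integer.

A backdoor path from E to P is any simple undirected path whose first edge points into E (i.e. leaves E via a parent).
Parents of E: {Q}.
Enumerating:
  P1: E <- Q -> C <- F -> D -> P
  P2: E <- Q -> C -> P
  P3: E <- Q -> C -> N <- D -> P
That exhausts the simple backdoor paths. Count: 3.

3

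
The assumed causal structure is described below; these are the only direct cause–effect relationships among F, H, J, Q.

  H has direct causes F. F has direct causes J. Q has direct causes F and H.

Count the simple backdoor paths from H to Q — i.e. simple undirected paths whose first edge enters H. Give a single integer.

1

A backdoor path from H to Q is any simple undirected path whose first edge points into H (i.e. leaves H via a parent).
Parents of H: {F}.
Enumerating:
  P1: H <- F -> Q
That exhausts the simple backdoor paths. Count: 1.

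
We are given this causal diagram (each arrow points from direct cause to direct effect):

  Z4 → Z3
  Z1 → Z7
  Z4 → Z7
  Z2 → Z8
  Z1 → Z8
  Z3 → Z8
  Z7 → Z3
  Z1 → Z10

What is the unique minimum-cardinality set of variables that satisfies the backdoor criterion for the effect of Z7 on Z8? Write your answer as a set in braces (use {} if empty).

{Z1, Z4}

Variables eligible for adjustment (non-descendants of Z7, excluding Z7 and Z8): {Z1, Z10, Z2, Z4}.
Backdoor paths from Z7 to Z8:
  P1: Z7 <- Z1 -> Z8
  P2: Z7 <- Z4 -> Z3 -> Z8
The empty set is not sufficient: P1 (Z7 <- Z1 -> Z8) has no collider blocking it and no conditioned non-collider, so it is open.
Try {Z1, Z4}:
  P1: blocked at fork node Z1 ∈ conditioning set.
  P2: blocked at fork node Z4 ∈ conditioning set.
{Z1, Z4} contains no descendant of Z7 and blocks every backdoor path.
Every element of {Z1, Z4} is needed (dropping Z1 leaves P1 open; dropping Z4 leaves P2 open), so no proper subset is valid.
Among all size-2 subsets of the eligible variables, only {Z1, Z4} blocks every backdoor path, so it is the unique smallest valid adjustment set.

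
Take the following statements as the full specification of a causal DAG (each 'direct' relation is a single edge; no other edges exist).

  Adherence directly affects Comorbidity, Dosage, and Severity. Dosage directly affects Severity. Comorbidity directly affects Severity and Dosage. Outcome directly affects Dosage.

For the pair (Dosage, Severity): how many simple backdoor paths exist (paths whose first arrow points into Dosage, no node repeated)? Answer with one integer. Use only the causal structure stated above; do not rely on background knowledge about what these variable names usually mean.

A backdoor path from Dosage to Severity is any simple undirected path whose first edge points into Dosage (i.e. leaves Dosage via a parent).
Parents of Dosage: {Adherence, Comorbidity, Outcome}.
Enumerating:
  P1: Dosage <- Adherence -> Comorbidity -> Severity
  P2: Dosage <- Adherence -> Severity
  P3: Dosage <- Comorbidity <- Adherence -> Severity
  P4: Dosage <- Comorbidity -> Severity
That exhausts the simple backdoor paths. Count: 4.

4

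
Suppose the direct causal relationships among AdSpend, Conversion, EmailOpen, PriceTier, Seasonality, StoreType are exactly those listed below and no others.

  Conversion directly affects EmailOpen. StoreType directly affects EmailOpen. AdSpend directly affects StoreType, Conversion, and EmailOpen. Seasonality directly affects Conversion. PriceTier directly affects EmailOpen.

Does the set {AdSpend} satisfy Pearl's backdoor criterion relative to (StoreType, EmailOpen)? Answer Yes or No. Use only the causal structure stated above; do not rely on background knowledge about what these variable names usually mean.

Yes

Backdoor paths from StoreType to EmailOpen (paths whose first edge points into StoreType):
  P1: StoreType <- AdSpend -> Conversion -> EmailOpen
  P2: StoreType <- AdSpend -> EmailOpen
Condition 1 (no descendant of StoreType in the set): holds — descendants of StoreType are {EmailOpen}; none are in {AdSpend}.
Condition 2 (every backdoor path blocked by {AdSpend}):
  P1: blocked at fork node AdSpend ∈ conditioning set.
  P2: blocked at fork node AdSpend ∈ conditioning set.
{AdSpend} satisfies the backdoor criterion.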